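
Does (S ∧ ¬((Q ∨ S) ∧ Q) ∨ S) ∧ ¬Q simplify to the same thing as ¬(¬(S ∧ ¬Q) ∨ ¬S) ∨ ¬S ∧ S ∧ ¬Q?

Yes

E1: (S ∧ ¬((Q ∨ S) ∧ Q) ∨ S) ∧ ¬Q
    = (S ∧ ¬Q ∨ S) ∧ ¬Q   (absorption)
    = S ∧ ¬Q   (absorption)
E2: ¬(¬(S ∧ ¬Q) ∨ ¬S) ∨ ¬S ∧ S ∧ ¬Q
    = S ∧ ¬Q ∧ S ∨ ¬S ∧ S ∧ ¬Q   (De Morgan)
    = S ∧ ¬Q   (distribution)
Both reduce to S ∧ ¬Q, so they are equivalent.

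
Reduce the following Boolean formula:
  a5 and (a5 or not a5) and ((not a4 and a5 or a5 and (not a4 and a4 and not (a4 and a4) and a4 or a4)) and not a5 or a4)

a5 and (a5 or not a5) and ((not a4 and a5 or a5 and (not a4 and a4 and not (a4 and a4) and a4 or a4)) and not a5 or a4)
= a5 and (a5 or not a5) and ((not a4 and a5 or a5 and (not a4 and a4 and not a4 and a4 or a4)) and not a5 or a4)   (idempotence)
= a5 and (a5 or not a5) and ((not a4 and a5 or a5 and (not a4 and a4 or a4)) and not a5 or a4)   (idempotence)
= a5 and ((not a4 and a5 or a5 and (not a4 and a4 or a4)) and not a5 or a4)   (complement / identity)
= a5 and ((not a4 and a5 or a5 and a4) and not a5 or a4)   (complement / identity)
= a5 and (a5 and not a5 or a4)   (distribution)
= a5 and a4   (complement / identity)

a5 and a4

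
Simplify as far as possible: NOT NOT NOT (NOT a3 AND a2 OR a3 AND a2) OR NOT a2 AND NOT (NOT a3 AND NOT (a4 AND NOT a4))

NOT a2

NOT NOT NOT (NOT a3 AND a2 OR a3 AND a2) OR NOT a2 AND NOT (NOT a3 AND NOT (a4 AND NOT a4))
= NOT NOT NOT (NOT a3 AND a2 OR a3 AND a2) OR NOT a2 AND (a3 OR a4 AND NOT a4)   (De Morgan)
= NOT NOT NOT ((NOT a3 OR a3) AND a2) OR NOT a2 AND (a3 OR a4 AND NOT a4)   (distribution)
= NOT NOT NOT ((NOT a3 OR a3) AND a2) OR NOT a2 AND a3   (complement / identity)
= NOT NOT NOT a2 OR NOT a2 AND a3   (complement / identity)
= NOT a2 OR NOT a2 AND a3   (double negation)
= NOT a2   (absorption)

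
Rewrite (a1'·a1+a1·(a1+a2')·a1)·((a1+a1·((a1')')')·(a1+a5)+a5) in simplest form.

a1

(a1'·a1+a1·(a1+a2')·a1)·((a1+a1·((a1')')')·(a1+a5)+a5)
= (a1'·a1+a1·(a1+a2')·a1)·((a1+a1·a1')·(a1+a5)+a5)   [double negation]
= (a1'·a1+a1·a1)·((a1+a1·a1')·(a1+a5)+a5)   [absorption]
= a1·((a1+a1·a1')·(a1+a5)+a5)   [distribution]
= a1·(a1·(a1+a5)+a5)   [complement / identity]
= a1·(a1+a5)   [absorption]
= a1   [absorption]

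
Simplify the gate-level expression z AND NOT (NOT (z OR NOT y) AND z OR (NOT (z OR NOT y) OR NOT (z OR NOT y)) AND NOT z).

z

z AND NOT (NOT (z OR NOT y) AND z OR (NOT (z OR NOT y) OR NOT (z OR NOT y)) AND NOT z)
= z AND NOT (NOT (z OR NOT y) AND z OR NOT (z OR NOT y) AND NOT z)
= z AND NOT NOT (z OR NOT y)
= z AND (z OR NOT y)
= z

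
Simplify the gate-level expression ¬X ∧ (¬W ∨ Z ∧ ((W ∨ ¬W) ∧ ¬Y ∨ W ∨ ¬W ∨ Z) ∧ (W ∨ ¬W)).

¬X ∧ (¬W ∨ Z ∧ ((W ∨ ¬W) ∧ ¬Y ∨ W ∨ ¬W ∨ Z) ∧ (W ∨ ¬W))
= ¬X ∧ (¬W ∨ Z ∧ (W ∨ ¬W ∨ Z) ∧ (W ∨ ¬W))   [absorption]
= ¬X ∧ (¬W ∨ Z ∧ (W ∨ ¬W))   [absorption]
= ¬X ∧ (¬W ∨ Z)   [complement / identity]

¬X ∧ (¬W ∨ Z)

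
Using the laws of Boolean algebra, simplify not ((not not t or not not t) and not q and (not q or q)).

not t or q

not ((not not t or not not t) and not q and (not q or q))
= not ((not not t or not not t) and not q)   — complement / identity
= not (not not t and not q)   — idempotence
= not t or q   — De Morgan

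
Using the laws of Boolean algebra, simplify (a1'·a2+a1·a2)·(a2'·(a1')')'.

(a1'·a2+a1·a2)·(a2'·(a1')')'
= a2·(a2'·(a1')')'   (distribution)
= a2·(a2+a1')   (De Morgan)
= a2   (absorption)

a2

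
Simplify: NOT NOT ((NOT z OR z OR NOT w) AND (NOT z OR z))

TRUE

NOT NOT ((NOT z OR z OR NOT w) AND (NOT z OR z))
= NOT NOT (NOT z OR z)
= NOT z OR z
= TRUE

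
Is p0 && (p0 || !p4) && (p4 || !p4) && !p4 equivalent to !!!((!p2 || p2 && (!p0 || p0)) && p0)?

E1: p0 && (p0 || !p4) && (p4 || !p4) && !p4
    = p0 && (p0 || !p4) && !p4
    = p0 && !p4
E2: !!!((!p2 || p2 && (!p0 || p0)) && p0)
    = !((!p2 || p2 && (!p0 || p0)) && p0)
    = !((!p2 || p2) && p0)
    = !p0
These differ: at p0=0, p2=0, p4=0, E1 = 0 but E2 = 1.

No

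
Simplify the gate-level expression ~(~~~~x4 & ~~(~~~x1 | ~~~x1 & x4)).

~x4 | x1

~(~~~~x4 & ~~(~~~x1 | ~~~x1 & x4))
= ~(~~~~x4 & ~~~~~x1)
= ~(~~~~x4 & ~~~x1)
= ~(~~x4 & ~~~x1)
= ~x4 | ~~x1
= ~x4 | x1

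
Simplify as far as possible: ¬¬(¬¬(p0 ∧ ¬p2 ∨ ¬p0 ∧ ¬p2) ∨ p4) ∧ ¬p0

(¬p2 ∨ p4) ∧ ¬p0

¬¬(¬¬(p0 ∧ ¬p2 ∨ ¬p0 ∧ ¬p2) ∨ p4) ∧ ¬p0
= ¬¬(¬¬¬p2 ∨ p4) ∧ ¬p0
= ¬¬(¬p2 ∨ p4) ∧ ¬p0
= (¬p2 ∨ p4) ∧ ¬p0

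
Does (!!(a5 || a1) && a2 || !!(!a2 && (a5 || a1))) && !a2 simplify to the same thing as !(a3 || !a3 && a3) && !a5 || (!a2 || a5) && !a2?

E1: (!!(a5 || a1) && a2 || !!(!a2 && (a5 || a1))) && !a2
    = (!!(a5 || a1) && a2 || !a2 && (a5 || a1)) && !a2   — double negation
    = ((a5 || a1) && a2 || !a2 && (a5 || a1)) && !a2   — double negation
    = (a5 || a1) && !a2   — distribution
E2: !(a3 || !a3 && a3) && !a5 || (!a2 || a5) && !a2
    = !a3 && !a5 || (!a2 || a5) && !a2   — complement / identity
    = !a3 && !a5 || !a2   — absorption
These differ: at a1=0, a2=0, a3=0, a5=0, E1 = 0 but E2 = 1.

No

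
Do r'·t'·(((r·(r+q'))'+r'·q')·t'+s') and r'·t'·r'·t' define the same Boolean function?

Yes

E1: r'·t'·(((r·(r+q'))'+r'·q')·t'+s')
    = r'·t'·((r'+r'·q')·t'+s')   (absorption)
    = r'·t'·(r'·t'+s')   (absorption)
    = r'·t'   (absorption)
E2: r'·t'·r'·t'
    = r'·t'   (idempotence)
Both reduce to r'·t', so they are equivalent.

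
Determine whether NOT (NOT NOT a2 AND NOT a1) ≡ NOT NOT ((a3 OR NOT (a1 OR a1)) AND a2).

No

E1: NOT (NOT NOT a2 AND NOT a1)
    = NOT a2 OR a1
E2: NOT NOT ((a3 OR NOT (a1 OR a1)) AND a2)
    = NOT NOT ((a3 OR NOT a1) AND a2)
    = (a3 OR NOT a1) AND a2
These differ: at a1=0, a2=0, a3=0, E1 = 1 but E2 = 0.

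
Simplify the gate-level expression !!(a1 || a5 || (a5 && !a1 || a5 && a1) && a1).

!!(a1 || a5 || (a5 && !a1 || a5 && a1) && a1)
= !!(a1 || a5 || a5 && a1)   (distribution)
= !!(a1 || a5)   (absorption)
= a1 || a5   (double negation)

a1 || a5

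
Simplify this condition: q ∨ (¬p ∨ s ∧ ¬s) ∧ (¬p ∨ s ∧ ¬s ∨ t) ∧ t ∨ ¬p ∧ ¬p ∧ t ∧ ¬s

q ∨ ¬p ∧ t

q ∨ (¬p ∨ s ∧ ¬s) ∧ (¬p ∨ s ∧ ¬s ∨ t) ∧ t ∨ ¬p ∧ ¬p ∧ t ∧ ¬s
= q ∨ (¬p ∨ s ∧ ¬s) ∧ t ∨ ¬p ∧ ¬p ∧ t ∧ ¬s   [absorption]
= q ∨ (¬p ∨ s ∧ ¬s) ∧ t ∨ ¬p ∧ t ∧ ¬s   [idempotence]
= q ∨ ¬p ∧ t ∨ ¬p ∧ t ∧ ¬s   [complement / identity]
= q ∨ ¬p ∧ t   [absorption]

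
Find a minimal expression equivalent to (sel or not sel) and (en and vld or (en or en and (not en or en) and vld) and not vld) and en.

en

(sel or not sel) and (en and vld or (en or en and (not en or en) and vld) and not vld) and en
= (sel or not sel) and (en and vld or (en or en and vld) and not vld) and en
= (sel or not sel) and (en and vld or en and not vld) and en
= (en and vld or en and not vld) and en
= en and en
= en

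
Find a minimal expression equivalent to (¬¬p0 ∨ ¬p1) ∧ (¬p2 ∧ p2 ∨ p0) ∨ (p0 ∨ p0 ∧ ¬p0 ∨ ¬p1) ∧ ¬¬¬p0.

p0 ∨ ¬p1

(¬¬p0 ∨ ¬p1) ∧ (¬p2 ∧ p2 ∨ p0) ∨ (p0 ∨ p0 ∧ ¬p0 ∨ ¬p1) ∧ ¬¬¬p0
= (¬¬p0 ∨ ¬p1) ∧ (¬p2 ∧ p2 ∨ p0) ∨ (p0 ∨ ¬p1) ∧ ¬¬¬p0   (complement / identity)
= (¬¬p0 ∨ ¬p1) ∧ p0 ∨ (p0 ∨ ¬p1) ∧ ¬¬¬p0   (complement / identity)
= (¬¬p0 ∨ ¬p1) ∧ p0 ∨ (p0 ∨ ¬p1) ∧ ¬p0   (double negation)
= (p0 ∨ ¬p1) ∧ p0 ∨ (p0 ∨ ¬p1) ∧ ¬p0   (double negation)
= p0 ∨ ¬p1   (distribution)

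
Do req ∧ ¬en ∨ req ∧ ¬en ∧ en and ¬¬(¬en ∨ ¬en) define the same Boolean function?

No

E1: req ∧ ¬en ∨ req ∧ ¬en ∧ en
    = req ∧ ¬en   [absorption]
E2: ¬¬(¬en ∨ ¬en)
    = ¬¬¬en   [idempotence]
    = ¬en   [double negation]
These differ: at en=0, req=0, E1 = 0 but E2 = 1.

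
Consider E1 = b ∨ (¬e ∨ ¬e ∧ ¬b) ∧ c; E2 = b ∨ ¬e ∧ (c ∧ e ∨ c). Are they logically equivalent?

E1: b ∨ (¬e ∨ ¬e ∧ ¬b) ∧ c
    = b ∨ ¬e ∧ c   [absorption]
E2: b ∨ ¬e ∧ (c ∧ e ∨ c)
    = b ∨ ¬e ∧ c   [absorption]
Both reduce to b ∨ ¬e ∧ c, so they are equivalent.

Yes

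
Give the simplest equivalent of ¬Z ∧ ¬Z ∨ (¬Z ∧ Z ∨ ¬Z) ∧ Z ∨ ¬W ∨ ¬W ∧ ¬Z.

¬Z ∨ ¬W

¬Z ∧ ¬Z ∨ (¬Z ∧ Z ∨ ¬Z) ∧ Z ∨ ¬W ∨ ¬W ∧ ¬Z
= ¬Z ∧ ¬Z ∨ ¬Z ∧ Z ∨ ¬W ∨ ¬W ∧ ¬Z   [complement / identity]
= ¬Z ∧ ¬Z ∨ ¬Z ∧ Z ∨ ¬W   [absorption]
= ¬Z ∨ ¬W   [distribution]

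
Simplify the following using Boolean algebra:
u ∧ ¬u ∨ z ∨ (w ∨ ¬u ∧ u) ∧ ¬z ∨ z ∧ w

z ∨ w

u ∧ ¬u ∨ z ∨ (w ∨ ¬u ∧ u) ∧ ¬z ∨ z ∧ w
= u ∧ ¬u ∨ z ∨ w ∧ ¬z ∨ z ∧ w   (complement / identity)
= z ∨ w ∧ ¬z ∨ z ∧ w   (complement / identity)
= z ∨ w   (distribution)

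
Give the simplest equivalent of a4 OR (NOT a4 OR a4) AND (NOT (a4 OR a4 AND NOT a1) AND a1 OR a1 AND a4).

a4 OR a1

a4 OR (NOT a4 OR a4) AND (NOT (a4 OR a4 AND NOT a1) AND a1 OR a1 AND a4)
= a4 OR NOT (a4 OR a4 AND NOT a1) AND a1 OR a1 AND a4   (complement / identity)
= a4 OR NOT a4 AND a1 OR a1 AND a4   (absorption)
= a4 OR a1   (distribution)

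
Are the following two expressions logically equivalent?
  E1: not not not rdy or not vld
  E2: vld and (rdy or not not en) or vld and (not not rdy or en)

No

E1: not not not rdy or not vld
    = not rdy or not vld   — double negation
E2: vld and (rdy or not not en) or vld and (not not rdy or en)
    = vld and (rdy or en) or vld and (not not rdy or en)   — double negation
    = vld and (rdy or en) or vld and (rdy or en)   — double negation
    = vld and (rdy or en)   — idempotence
These differ: at en=0, rdy=0, vld=0, E1 = 1 but E2 = 0.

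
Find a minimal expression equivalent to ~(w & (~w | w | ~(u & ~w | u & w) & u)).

~w

~(w & (~w | w | ~(u & ~w | u & w) & u))
= ~(w & (~w | w | ~u & u))   — distribution
= ~(w & (~w | w))   — complement / identity
= ~w   — complement / identity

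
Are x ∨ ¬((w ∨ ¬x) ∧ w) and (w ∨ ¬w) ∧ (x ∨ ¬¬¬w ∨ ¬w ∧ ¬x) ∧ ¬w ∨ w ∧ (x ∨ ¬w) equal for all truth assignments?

E1: x ∨ ¬((w ∨ ¬x) ∧ w)
    = x ∨ ¬w
E2: (w ∨ ¬w) ∧ (x ∨ ¬¬¬w ∨ ¬w ∧ ¬x) ∧ ¬w ∨ w ∧ (x ∨ ¬w)
    = (w ∨ ¬w) ∧ (x ∨ ¬w ∨ ¬w ∧ ¬x) ∧ ¬w ∨ w ∧ (x ∨ ¬w)
    = (w ∨ ¬w) ∧ (x ∨ ¬w) ∧ ¬w ∨ w ∧ (x ∨ ¬w)
    = (x ∨ ¬w) ∧ ¬w ∨ w ∧ (x ∨ ¬w)
    = x ∨ ¬w
Both reduce to x ∨ ¬w, so they are equivalent.

Yes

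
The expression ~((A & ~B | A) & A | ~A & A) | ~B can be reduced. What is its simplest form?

~A | ~B

~((A & ~B | A) & A | ~A & A) | ~B
= ~(A & A | ~A & A) | ~B   (absorption)
= ~A | ~B   (distribution)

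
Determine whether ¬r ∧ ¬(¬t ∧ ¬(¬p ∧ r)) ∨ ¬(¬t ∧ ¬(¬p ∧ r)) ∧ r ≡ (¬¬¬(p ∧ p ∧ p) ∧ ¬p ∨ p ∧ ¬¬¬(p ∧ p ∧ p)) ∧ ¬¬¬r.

No

E1: ¬r ∧ ¬(¬t ∧ ¬(¬p ∧ r)) ∨ ¬(¬t ∧ ¬(¬p ∧ r)) ∧ r
    = ¬(¬t ∧ ¬(¬p ∧ r))
    = t ∨ ¬p ∧ r
E2: (¬¬¬(p ∧ p ∧ p) ∧ ¬p ∨ p ∧ ¬¬¬(p ∧ p ∧ p)) ∧ ¬¬¬r
    = ¬¬¬(p ∧ p ∧ p) ∧ ¬¬¬r
    = ¬¬¬(p ∧ p) ∧ ¬¬¬r
    = ¬¬¬p ∧ ¬¬¬r
    = ¬¬¬p ∧ ¬r
    = ¬p ∧ ¬r
These differ: at p=0, r=1, t=1, E1 = 1 but E2 = 0.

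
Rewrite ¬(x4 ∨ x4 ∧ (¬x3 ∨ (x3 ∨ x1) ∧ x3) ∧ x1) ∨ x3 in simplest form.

¬x4 ∨ x3

¬(x4 ∨ x4 ∧ (¬x3 ∨ (x3 ∨ x1) ∧ x3) ∧ x1) ∨ x3
= ¬(x4 ∨ x4 ∧ (¬x3 ∨ x3) ∧ x1) ∨ x3   (absorption)
= ¬(x4 ∨ x4 ∧ x1) ∨ x3   (complement / identity)
= ¬x4 ∨ x3   (absorption)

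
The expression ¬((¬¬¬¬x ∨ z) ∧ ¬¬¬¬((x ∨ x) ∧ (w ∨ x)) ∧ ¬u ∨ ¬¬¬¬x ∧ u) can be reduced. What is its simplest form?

¬x

¬((¬¬¬¬x ∨ z) ∧ ¬¬¬¬((x ∨ x) ∧ (w ∨ x)) ∧ ¬u ∨ ¬¬¬¬x ∧ u)
= ¬((¬¬¬¬x ∨ z) ∧ ¬¬¬¬(x ∧ w ∨ x) ∧ ¬u ∨ ¬¬¬¬x ∧ u)   [distribution]
= ¬((¬¬¬¬x ∨ z) ∧ ¬¬¬¬x ∧ ¬u ∨ ¬¬¬¬x ∧ u)   [absorption]
= ¬(¬¬¬¬x ∧ ¬u ∨ ¬¬¬¬x ∧ u)   [absorption]
= ¬¬¬¬¬x   [distribution]
= ¬¬¬x   [double negation]
= ¬x   [double negation]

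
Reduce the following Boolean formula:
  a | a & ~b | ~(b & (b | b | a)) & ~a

a | ~b

a | a & ~b | ~(b & (b | b | a)) & ~a
= a | a & ~b | ~(b & (b | a)) & ~a   (idempotence)
= a | a & ~b | ~b & ~a   (absorption)
= a | ~b   (distribution)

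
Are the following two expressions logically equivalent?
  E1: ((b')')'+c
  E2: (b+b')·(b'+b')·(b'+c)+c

Yes

E1: ((b')')'+c
    = b'+c   [double negation]
E2: (b+b')·(b'+b')·(b'+c)+c
    = (b+b')·(b'+b'·c)+c   [distribution]
    = b'+b'·c+c   [complement / identity]
    = b'+c   [absorption]
Both reduce to b'+c, so they are equivalent.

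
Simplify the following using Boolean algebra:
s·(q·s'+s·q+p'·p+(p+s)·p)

s·(q+p)

s·(q·s'+s·q+p'·p+(p+s)·p)
= s·(q·s'+s·q+p'·p+p)
= s·(q·s'+s·q+p)
= s·(q+p)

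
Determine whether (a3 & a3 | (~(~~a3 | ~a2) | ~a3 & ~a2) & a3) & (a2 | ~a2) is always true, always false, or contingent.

(a3 & a3 | (~(~~a3 | ~a2) | ~a3 & ~a2) & a3) & (a2 | ~a2)
= (a3 & a3 | (~a3 & a2 | ~a3 & ~a2) & a3) & (a2 | ~a2)   — De Morgan
= (a3 & a3 | ~a3 & a3) & (a2 | ~a2)   — distribution
= a3 & (a2 | ~a2)   — distribution
= a3   — complement / identity
This depends on a3, so it is not a constant.

contingent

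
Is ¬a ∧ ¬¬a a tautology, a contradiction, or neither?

contradiction

¬a ∧ ¬¬a
= ¬a ∧ a
= False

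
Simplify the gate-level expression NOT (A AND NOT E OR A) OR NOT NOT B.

NOT (A AND NOT E OR A) OR NOT NOT B
= NOT A OR NOT NOT B
= NOT A OR B

NOT A OR B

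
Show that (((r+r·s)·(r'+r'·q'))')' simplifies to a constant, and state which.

0

(((r+r·s)·(r'+r'·q'))')'
= ((r·(r'+r'·q'))')'   [absorption]
= ((r·r')')'   [absorption]
= r·r'   [double negation]
= 0   [complement]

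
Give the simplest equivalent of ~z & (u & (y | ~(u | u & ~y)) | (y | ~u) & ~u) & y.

~z & y

~z & (u & (y | ~(u | u & ~y)) | (y | ~u) & ~u) & y
= ~z & (u & (y | ~u) | (y | ~u) & ~u) & y
= ~z & (y | ~u) & y
= ~z & y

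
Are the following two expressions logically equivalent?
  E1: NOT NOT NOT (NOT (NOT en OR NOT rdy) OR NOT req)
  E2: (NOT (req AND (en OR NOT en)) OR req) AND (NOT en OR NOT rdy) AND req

Yes

E1: NOT NOT NOT (NOT (NOT en OR NOT rdy) OR NOT req)
    = NOT (NOT (NOT en OR NOT rdy) OR NOT req)   [double negation]
    = (NOT en OR NOT rdy) AND req   [De Morgan]
E2: (NOT (req AND (en OR NOT en)) OR req) AND (NOT en OR NOT rdy) AND req
    = (NOT req OR req) AND (NOT en OR NOT rdy) AND req   [complement / identity]
    = (NOT en OR NOT rdy) AND req   [complement / identity]
Both reduce to (NOT en OR NOT rdy) AND req, so they are equivalent.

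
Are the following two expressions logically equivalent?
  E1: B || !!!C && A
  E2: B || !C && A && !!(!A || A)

Yes

E1: B || !!!C && A
    = B || !C && A   [double negation]
E2: B || !C && A && !!(!A || A)
    = B || !C && A && (!A || A)   [double negation]
    = B || !C && A   [complement / identity]
Both reduce to B || !C && A, so they are equivalent.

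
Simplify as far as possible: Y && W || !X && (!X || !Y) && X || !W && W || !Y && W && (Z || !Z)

Y && W || !X && (!X || !Y) && X || !W && W || !Y && W && (Z || !Z)
= Y && W || !X && X || !W && W || !Y && W && (Z || !Z)   [absorption]
= Y && W || !W && W || !Y && W && (Z || !Z)   [complement / identity]
= Y && W || !W && W || !Y && W   [complement / identity]
= Y && W || !Y && W   [complement / identity]
= W   [distribution]

W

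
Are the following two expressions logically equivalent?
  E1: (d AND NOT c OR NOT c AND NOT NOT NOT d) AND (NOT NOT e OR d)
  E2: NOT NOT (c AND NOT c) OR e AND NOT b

E1: (d AND NOT c OR NOT c AND NOT NOT NOT d) AND (NOT NOT e OR d)
    = (d AND NOT c OR NOT c AND NOT NOT NOT d) AND (e OR d)
    = (d AND NOT c OR NOT c AND NOT d) AND (e OR d)
    = NOT c AND (e OR d)
E2: NOT NOT (c AND NOT c) OR e AND NOT b
    = c AND NOT c OR e AND NOT b
    = e AND NOT b
These differ: at b=1, c=0, d=1, e=1, E1 = 1 but E2 = 0.

No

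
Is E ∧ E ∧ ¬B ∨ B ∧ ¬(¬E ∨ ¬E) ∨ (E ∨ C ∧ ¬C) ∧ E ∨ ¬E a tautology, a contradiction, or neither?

tautology

E ∧ E ∧ ¬B ∨ B ∧ ¬(¬E ∨ ¬E) ∨ (E ∨ C ∧ ¬C) ∧ E ∨ ¬E
= E ∧ E ∧ ¬B ∨ B ∧ E ∧ E ∨ (E ∨ C ∧ ¬C) ∧ E ∨ ¬E   (De Morgan)
= E ∧ E ∧ ¬B ∨ B ∧ E ∧ E ∨ E ∧ E ∨ ¬E   (complement / identity)
= E ∧ E ∨ E ∧ E ∨ ¬E   (distribution)
= E ∧ E ∨ ¬E   (idempotence)
= E ∨ ¬E   (idempotence)
= True   (complement)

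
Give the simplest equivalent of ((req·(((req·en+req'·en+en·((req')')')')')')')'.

((req·(((req·en+req'·en+en·((req')')')')')')')'
= ((req·(((req·en+req'·en+en·req')')')')')'   — double negation
= ((req·(req·en+req'·en+en·req')')')'   — double negation
= ((req·(en+en·req')')')'   — distribution
= req·(en+en·req')'   — double negation
= req·en'   — absorption

req·en'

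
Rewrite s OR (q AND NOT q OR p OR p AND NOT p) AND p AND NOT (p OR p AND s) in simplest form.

s OR (q AND NOT q OR p OR p AND NOT p) AND p AND NOT (p OR p AND s)
= s OR (p OR p AND NOT p) AND p AND NOT (p OR p AND s)
= s OR (p OR p AND NOT p) AND p AND NOT p
= s OR p AND p AND NOT p
= s OR p AND NOT p
= s

s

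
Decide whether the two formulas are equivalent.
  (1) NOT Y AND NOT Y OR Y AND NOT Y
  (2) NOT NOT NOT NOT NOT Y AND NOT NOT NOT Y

Yes

E1: NOT Y AND NOT Y OR Y AND NOT Y
    = NOT Y   — distribution
E2: NOT NOT NOT NOT NOT Y AND NOT NOT NOT Y
    = NOT NOT NOT Y AND NOT NOT NOT Y   — double negation
    = NOT NOT NOT Y   — idempotence
    = NOT Y   — double negation
Both reduce to NOT Y, so they are equivalent.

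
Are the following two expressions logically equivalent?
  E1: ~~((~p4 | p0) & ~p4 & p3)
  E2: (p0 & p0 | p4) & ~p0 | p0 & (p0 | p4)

No

E1: ~~((~p4 | p0) & ~p4 & p3)
    = (~p4 | p0) & ~p4 & p3   (double negation)
    = ~p4 & p3   (absorption)
E2: (p0 & p0 | p4) & ~p0 | p0 & (p0 | p4)
    = (p0 | p4) & ~p0 | p0 & (p0 | p4)   (idempotence)
    = p0 | p4   (distribution)
These differ: at p0=1, p3=0, p4=1, E1 = 0 but E2 = 1.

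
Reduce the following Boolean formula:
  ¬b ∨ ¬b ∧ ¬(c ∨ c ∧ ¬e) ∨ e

¬b ∨ ¬b ∧ ¬(c ∨ c ∧ ¬e) ∨ e
= ¬b ∨ ¬b ∧ ¬c ∨ e   [absorption]
= ¬b ∨ e   [absorption]

¬b ∨ e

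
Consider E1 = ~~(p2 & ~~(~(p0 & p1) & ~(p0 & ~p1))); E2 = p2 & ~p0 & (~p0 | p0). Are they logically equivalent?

E1: ~~(p2 & ~~(~(p0 & p1) & ~(p0 & ~p1)))
    = ~~(p2 & ~(p0 & p1 | p0 & ~p1))   — De Morgan
    = ~~(p2 & ~p0)   — distribution
    = p2 & ~p0   — double negation
E2: p2 & ~p0 & (~p0 | p0)
    = p2 & ~p0   — complement / identity
Both reduce to p2 & ~p0, so they are equivalent.

Yes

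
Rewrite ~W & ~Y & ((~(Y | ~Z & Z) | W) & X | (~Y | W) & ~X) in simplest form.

~W & ~Y

~W & ~Y & ((~(Y | ~Z & Z) | W) & X | (~Y | W) & ~X)
= ~W & ~Y & ((~Y | W) & X | (~Y | W) & ~X)   — complement / identity
= ~W & ~Y & (~Y | W)   — distribution
= ~W & ~Y   — absorption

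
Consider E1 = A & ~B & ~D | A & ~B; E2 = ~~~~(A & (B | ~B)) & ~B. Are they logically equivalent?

Yes

E1: A & ~B & ~D | A & ~B
    = A & ~B   [absorption]
E2: ~~~~(A & (B | ~B)) & ~B
    = ~~(A & (B | ~B)) & ~B   [double negation]
    = ~~A & ~B   [complement / identity]
    = A & ~B   [double negation]
Both reduce to A & ~B, so they are equivalent.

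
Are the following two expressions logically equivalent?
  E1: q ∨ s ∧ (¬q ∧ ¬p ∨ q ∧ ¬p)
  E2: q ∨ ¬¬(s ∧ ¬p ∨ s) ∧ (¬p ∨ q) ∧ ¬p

Yes

E1: q ∨ s ∧ (¬q ∧ ¬p ∨ q ∧ ¬p)
    = q ∨ s ∧ ¬p   (distribution)
E2: q ∨ ¬¬(s ∧ ¬p ∨ s) ∧ (¬p ∨ q) ∧ ¬p
    = q ∨ ¬¬s ∧ (¬p ∨ q) ∧ ¬p   (absorption)
    = q ∨ ¬¬s ∧ ¬p   (absorption)
    = q ∨ s ∧ ¬p   (double negation)
Both reduce to q ∨ s ∧ ¬p, so they are equivalent.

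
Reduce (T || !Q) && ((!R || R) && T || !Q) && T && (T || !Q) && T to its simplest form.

(T || !Q) && ((!R || R) && T || !Q) && T && (T || !Q) && T
= (T || !Q) && (T || !Q) && T && (T || !Q) && T   (complement / identity)
= (T || !Q) && T && (T || !Q) && T   (absorption)
= (T || !Q) && T   (idempotence)
= T   (absorption)

T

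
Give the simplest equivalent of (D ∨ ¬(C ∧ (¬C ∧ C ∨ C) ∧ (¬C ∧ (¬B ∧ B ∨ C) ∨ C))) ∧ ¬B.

(D ∨ ¬C) ∧ ¬B

(D ∨ ¬(C ∧ (¬C ∧ C ∨ C) ∧ (¬C ∧ (¬B ∧ B ∨ C) ∨ C))) ∧ ¬B
= (D ∨ ¬(C ∧ (¬C ∧ C ∨ C) ∧ (¬C ∧ C ∨ C))) ∧ ¬B   — complement / identity
= (D ∨ ¬(C ∧ (C ∧ C ∨ ¬C ∧ C))) ∧ ¬B   — distribution
= (D ∨ ¬(C ∧ C)) ∧ ¬B   — distribution
= (D ∨ ¬C) ∧ ¬B   — idempotence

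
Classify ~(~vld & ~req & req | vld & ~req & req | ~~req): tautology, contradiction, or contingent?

contingent

~(~vld & ~req & req | vld & ~req & req | ~~req)
= ~(~req & req | ~~req)   — distribution
= ~~~req   — complement / identity
= ~req   — double negation
This depends on req, so it is not a constant.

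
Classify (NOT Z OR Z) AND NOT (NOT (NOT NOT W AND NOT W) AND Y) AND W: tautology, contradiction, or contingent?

(NOT Z OR Z) AND NOT (NOT (NOT NOT W AND NOT W) AND Y) AND W
= (NOT Z OR Z) AND NOT ((NOT W OR W) AND Y) AND W   (De Morgan)
= NOT ((NOT W OR W) AND Y) AND W   (complement / identity)
= NOT Y AND W   (complement / identity)
This depends on W, Y, so it is not a constant.

contingent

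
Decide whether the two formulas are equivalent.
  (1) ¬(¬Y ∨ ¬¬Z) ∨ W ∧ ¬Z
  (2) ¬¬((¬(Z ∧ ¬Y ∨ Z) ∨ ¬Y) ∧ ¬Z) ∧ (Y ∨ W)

E1: ¬(¬Y ∨ ¬¬Z) ∨ W ∧ ¬Z
    = Y ∧ ¬Z ∨ W ∧ ¬Z   (De Morgan)
    = ¬Z ∧ (Y ∨ W)   (distribution)
E2: ¬¬((¬(Z ∧ ¬Y ∨ Z) ∨ ¬Y) ∧ ¬Z) ∧ (Y ∨ W)
    = ¬¬((¬Z ∨ ¬Y) ∧ ¬Z) ∧ (Y ∨ W)   (absorption)
    = (¬Z ∨ ¬Y) ∧ ¬Z ∧ (Y ∨ W)   (double negation)
    = ¬Z ∧ (Y ∨ W)   (absorption)
Both reduce to ¬Z ∧ (Y ∨ W), so they are equivalent.

Yes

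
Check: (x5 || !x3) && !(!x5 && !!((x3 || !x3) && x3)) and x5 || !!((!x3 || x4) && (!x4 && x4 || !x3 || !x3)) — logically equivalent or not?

E1: (x5 || !x3) && !(!x5 && !!((x3 || !x3) && x3))
    = (x5 || !x3) && !(!x5 && !!x3)   — complement / identity
    = (x5 || !x3) && (x5 || !x3)   — De Morgan
    = x5 || !x3   — idempotence
E2: x5 || !!((!x3 || x4) && (!x4 && x4 || !x3 || !x3))
    = x5 || !!((!x3 || x4) && (!x3 || !x3))   — complement / identity
    = x5 || !!((!x3 || x4) && !x3)   — idempotence
    = x5 || !!!x3   — absorption
    = x5 || !x3   — double negation
Both reduce to x5 || !x3, so they are equivalent.

Yes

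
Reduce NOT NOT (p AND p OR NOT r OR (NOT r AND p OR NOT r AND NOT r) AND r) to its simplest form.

p OR NOT r

NOT NOT (p AND p OR NOT r OR (NOT r AND p OR NOT r AND NOT r) AND r)
= NOT NOT (p AND p OR NOT r OR (NOT r AND p OR NOT r) AND r)   — idempotence
= NOT NOT (p OR NOT r OR (NOT r AND p OR NOT r) AND r)   — idempotence
= NOT NOT (p OR NOT r OR NOT r AND r)   — absorption
= NOT NOT (p OR NOT r)   — complement / identity
= p OR NOT r   — double negation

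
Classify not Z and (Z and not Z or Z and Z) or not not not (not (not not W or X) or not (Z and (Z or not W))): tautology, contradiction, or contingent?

contingent

not Z and (Z and not Z or Z and Z) or not not not (not (not not W or X) or not (Z and (Z or not W)))
= not Z and (Z and not Z or Z and Z) or not not not (not (W or X) or not (Z and (Z or not W)))
= not Z and Z or not not not (not (W or X) or not (Z and (Z or not W)))
= not Z and Z or not (not (W or X) or not (Z and (Z or not W)))
= not Z and Z or (W or X) and Z and (Z or not W)
= (W or X) and Z and (Z or not W)
= (W or X) and Z
This depends on W, X, Z, so it is not a constant.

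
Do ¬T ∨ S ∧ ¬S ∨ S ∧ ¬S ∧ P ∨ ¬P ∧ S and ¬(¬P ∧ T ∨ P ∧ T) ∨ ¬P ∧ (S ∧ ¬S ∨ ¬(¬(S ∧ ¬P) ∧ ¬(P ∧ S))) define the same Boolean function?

E1: ¬T ∨ S ∧ ¬S ∨ S ∧ ¬S ∧ P ∨ ¬P ∧ S
    = ¬T ∨ S ∧ ¬S ∨ ¬P ∧ S   — absorption
    = ¬T ∨ ¬P ∧ S   — complement / identity
E2: ¬(¬P ∧ T ∨ P ∧ T) ∨ ¬P ∧ (S ∧ ¬S ∨ ¬(¬(S ∧ ¬P) ∧ ¬(P ∧ S)))
    = ¬(¬P ∧ T ∨ P ∧ T) ∨ ¬P ∧ (S ∧ ¬S ∨ S ∧ ¬P ∨ P ∧ S)   — De Morgan
    = ¬T ∨ ¬P ∧ (S ∧ ¬S ∨ S ∧ ¬P ∨ P ∧ S)   — distribution
    = ¬T ∨ ¬P ∧ (S ∧ ¬S ∨ S)   — distribution
    = ¬T ∨ ¬P ∧ S   — complement / identity
Both reduce to ¬T ∨ ¬P ∧ S, so they are equivalent.

Yes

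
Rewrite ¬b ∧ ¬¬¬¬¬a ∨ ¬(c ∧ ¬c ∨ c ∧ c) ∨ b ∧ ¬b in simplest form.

¬b ∧ ¬¬¬¬¬a ∨ ¬(c ∧ ¬c ∨ c ∧ c) ∨ b ∧ ¬b
= ¬b ∧ ¬¬¬a ∨ ¬(c ∧ ¬c ∨ c ∧ c) ∨ b ∧ ¬b
= ¬b ∧ ¬¬¬a ∨ ¬c ∨ b ∧ ¬b
= ¬b ∧ ¬¬¬a ∨ ¬c
= ¬b ∧ ¬a ∨ ¬c

¬b ∧ ¬a ∨ ¬c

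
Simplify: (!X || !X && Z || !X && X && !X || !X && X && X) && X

false

(!X || !X && Z || !X && X && !X || !X && X && X) && X
= (!X || !X && Z || !X && X) && X   (distribution)
= (!X || !X && Z) && X   (complement / identity)
= !X && X   (absorption)
= false   (complement)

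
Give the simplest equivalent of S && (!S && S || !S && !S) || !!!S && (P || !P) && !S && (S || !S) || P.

S && (!S && S || !S && !S) || !!!S && (P || !P) && !S && (S || !S) || P
= S && !S && (S || !S) || !!!S && (P || !P) && !S && (S || !S) || P
= S && !S && (S || !S) || !S && (P || !P) && !S && (S || !S) || P
= S && !S && (S || !S) || !S && !S && (S || !S) || P
= !S && (S || !S) || P
= !S || P

!S || P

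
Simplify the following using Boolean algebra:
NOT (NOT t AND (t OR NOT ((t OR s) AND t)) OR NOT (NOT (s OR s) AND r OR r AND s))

NOT (NOT t AND (t OR NOT ((t OR s) AND t)) OR NOT (NOT (s OR s) AND r OR r AND s))
= NOT (NOT t AND (t OR NOT ((t OR s) AND t)) OR NOT (NOT s AND r OR r AND s))
= NOT (NOT t AND (t OR NOT ((t OR s) AND t)) OR NOT r)
= NOT (NOT t AND (t OR NOT t) OR NOT r)
= NOT (NOT t OR NOT r)
= t AND r

t AND r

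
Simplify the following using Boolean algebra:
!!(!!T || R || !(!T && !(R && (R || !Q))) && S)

T || R

!!(!!T || R || !(!T && !(R && (R || !Q))) && S)
= !!(!!T || R || !(!T && !R) && S)   — absorption
= !!(!!T || R || (T || R) && S)   — De Morgan
= !!T || R || (T || R) && S   — double negation
= T || R || (T || R) && S   — double negation
= T || R   — absorption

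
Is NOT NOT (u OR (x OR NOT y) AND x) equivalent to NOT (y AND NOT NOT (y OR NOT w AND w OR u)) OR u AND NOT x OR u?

E1: NOT NOT (u OR (x OR NOT y) AND x)
    = NOT NOT (u OR x)
    = u OR x
E2: NOT (y AND NOT NOT (y OR NOT w AND w OR u)) OR u AND NOT x OR u
    = NOT (y AND NOT NOT (y OR NOT w AND w OR u)) OR u
    = NOT (y AND (y OR NOT w AND w OR u)) OR u
    = NOT (y AND (y OR u)) OR u
    = NOT y OR u
These differ: at u=0, w=0, x=0, y=0, E1 = 0 but E2 = 1.

No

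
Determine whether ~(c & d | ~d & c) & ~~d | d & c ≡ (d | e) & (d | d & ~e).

E1: ~(c & d | ~d & c) & ~~d | d & c
    = ~c & ~~d | d & c   [distribution]
    = ~c & d | d & c   [double negation]
    = d   [distribution]
E2: (d | e) & (d | d & ~e)
    = (d | e) & d   [absorption]
    = d   [absorption]
Both reduce to d, so they are equivalent.

Yes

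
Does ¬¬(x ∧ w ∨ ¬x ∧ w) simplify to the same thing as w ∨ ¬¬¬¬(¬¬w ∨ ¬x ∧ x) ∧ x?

E1: ¬¬(x ∧ w ∨ ¬x ∧ w)
    = ¬¬w   (distribution)
    = w   (double negation)
E2: w ∨ ¬¬¬¬(¬¬w ∨ ¬x ∧ x) ∧ x
    = w ∨ ¬¬¬¬¬¬w ∧ x   (complement / identity)
    = w ∨ ¬¬¬¬w ∧ x   (double negation)
    = w ∨ ¬¬w ∧ x   (double negation)
    = w ∨ w ∧ x   (double negation)
    = w   (absorption)
Both reduce to w, so they are equivalent.

Yes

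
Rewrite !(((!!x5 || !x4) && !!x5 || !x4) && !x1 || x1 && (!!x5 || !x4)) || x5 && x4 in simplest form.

!(((!!x5 || !x4) && !!x5 || !x4) && !x1 || x1 && (!!x5 || !x4)) || x5 && x4
= !((!!x5 || !x4) && !x1 || x1 && (!!x5 || !x4)) || x5 && x4   [absorption]
= !(!!x5 || !x4) || x5 && x4   [distribution]
= !x5 && x4 || x5 && x4   [De Morgan]
= x4   [distribution]

x4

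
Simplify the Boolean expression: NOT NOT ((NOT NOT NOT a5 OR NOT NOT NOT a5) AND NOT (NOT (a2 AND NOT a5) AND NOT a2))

NOT a5 AND a2

NOT NOT ((NOT NOT NOT a5 OR NOT NOT NOT a5) AND NOT (NOT (a2 AND NOT a5) AND NOT a2))
= NOT NOT ((NOT NOT NOT a5 OR NOT NOT NOT a5) AND (a2 AND NOT a5 OR a2))
= NOT NOT (NOT NOT NOT a5 AND (a2 AND NOT a5 OR a2))
= NOT NOT (NOT NOT NOT a5 AND a2)
= NOT NOT (NOT a5 AND a2)
= NOT a5 AND a2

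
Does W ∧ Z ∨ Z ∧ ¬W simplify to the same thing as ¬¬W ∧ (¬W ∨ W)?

No

E1: W ∧ Z ∨ Z ∧ ¬W
    = Z ∧ (W ∨ ¬W)   (distribution)
    = Z   (complement / identity)
E2: ¬¬W ∧ (¬W ∨ W)
    = W ∧ (¬W ∨ W)   (double negation)
    = W   (complement / identity)
These differ: at W=0, Z=1, E1 = 1 but E2 = 0.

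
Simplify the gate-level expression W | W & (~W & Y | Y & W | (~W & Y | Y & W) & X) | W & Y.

W

W | W & (~W & Y | Y & W | (~W & Y | Y & W) & X) | W & Y
= W | W & (~W & Y | Y & W) | W & Y   (absorption)
= W | W & Y | W & Y   (distribution)
= W | W & Y   (idempotence)
= W   (absorption)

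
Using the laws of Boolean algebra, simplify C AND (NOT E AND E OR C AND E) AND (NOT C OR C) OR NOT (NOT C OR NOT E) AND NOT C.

C AND E

C AND (NOT E AND E OR C AND E) AND (NOT C OR C) OR NOT (NOT C OR NOT E) AND NOT C
= C AND (NOT E AND E OR C AND E) OR NOT (NOT C OR NOT E) AND NOT C   (complement / identity)
= C AND (NOT E AND E OR C AND E) OR C AND E AND NOT C   (De Morgan)
= C AND C AND E OR C AND E AND NOT C   (complement / identity)
= C AND E   (distribution)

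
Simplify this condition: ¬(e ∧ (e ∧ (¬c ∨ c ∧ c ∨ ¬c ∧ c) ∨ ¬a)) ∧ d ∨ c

¬e ∧ d ∨ c

¬(e ∧ (e ∧ (¬c ∨ c ∧ c ∨ ¬c ∧ c) ∨ ¬a)) ∧ d ∨ c
= ¬(e ∧ (e ∧ (¬c ∨ c ∨ ¬c ∧ c) ∨ ¬a)) ∧ d ∨ c   — idempotence
= ¬(e ∧ (e ∧ (¬c ∨ c) ∨ ¬a)) ∧ d ∨ c   — complement / identity
= ¬(e ∧ (e ∨ ¬a)) ∧ d ∨ c   — complement / identity
= ¬e ∧ d ∨ c   — absorption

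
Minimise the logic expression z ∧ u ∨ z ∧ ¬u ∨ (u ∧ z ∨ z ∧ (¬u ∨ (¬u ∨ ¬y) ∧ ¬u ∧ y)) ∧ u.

z ∧ u ∨ z ∧ ¬u ∨ (u ∧ z ∨ z ∧ (¬u ∨ (¬u ∨ ¬y) ∧ ¬u ∧ y)) ∧ u
= z ∧ u ∨ z ∧ ¬u ∨ (u ∧ z ∨ z ∧ (¬u ∨ ¬u ∧ y)) ∧ u
= z ∧ u ∨ z ∧ ¬u ∨ (u ∧ z ∨ z ∧ ¬u) ∧ u
= z ∧ u ∨ z ∧ ¬u ∨ z ∧ u
= z ∧ u ∨ z
= z

z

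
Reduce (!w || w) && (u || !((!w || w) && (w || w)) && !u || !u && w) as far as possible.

true

(!w || w) && (u || !((!w || w) && (w || w)) && !u || !u && w)
= (!w || w) && (u || !((!w || w) && w) && !u || !u && w)
= (!w || w) && (u || !w && !u || !u && w)
= (!w || w) && (u || !u)
= u || !u
= true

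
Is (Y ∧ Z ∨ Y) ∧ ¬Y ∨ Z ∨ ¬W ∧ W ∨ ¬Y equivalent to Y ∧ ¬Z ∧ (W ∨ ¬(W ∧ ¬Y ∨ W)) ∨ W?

No

E1: (Y ∧ Z ∨ Y) ∧ ¬Y ∨ Z ∨ ¬W ∧ W ∨ ¬Y
    = Y ∧ ¬Y ∨ Z ∨ ¬W ∧ W ∨ ¬Y   [absorption]
    = Y ∧ ¬Y ∨ Z ∨ ¬Y   [complement / identity]
    = Z ∨ ¬Y   [complement / identity]
E2: Y ∧ ¬Z ∧ (W ∨ ¬(W ∧ ¬Y ∨ W)) ∨ W
    = Y ∧ ¬Z ∧ (W ∨ ¬W) ∨ W   [absorption]
    = Y ∧ ¬Z ∨ W   [complement / identity]
These differ: at W=0, Y=0, Z=1, E1 = 1 but E2 = 0.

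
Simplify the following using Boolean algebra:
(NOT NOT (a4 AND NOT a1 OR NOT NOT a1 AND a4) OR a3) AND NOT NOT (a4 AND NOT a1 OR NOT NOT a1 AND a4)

a4

(NOT NOT (a4 AND NOT a1 OR NOT NOT a1 AND a4) OR a3) AND NOT NOT (a4 AND NOT a1 OR NOT NOT a1 AND a4)
= NOT NOT (a4 AND NOT a1 OR NOT NOT a1 AND a4)   — absorption
= NOT NOT (a4 AND NOT a1 OR a1 AND a4)   — double negation
= NOT NOT a4   — distribution
= a4   — double negation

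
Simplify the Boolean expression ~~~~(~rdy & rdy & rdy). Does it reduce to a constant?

~~~~(~rdy & rdy & rdy)
= ~~(~rdy & rdy & rdy)   (double negation)
= ~~(~rdy & rdy)   (idempotence)
= ~rdy & rdy   (double negation)
= 0   (complement)

0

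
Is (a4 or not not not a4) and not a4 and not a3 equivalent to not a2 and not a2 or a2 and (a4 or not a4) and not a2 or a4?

No

E1: (a4 or not not not a4) and not a4 and not a3
    = (a4 or not a4) and not a4 and not a3
    = not a4 and not a3
E2: not a2 and not a2 or a2 and (a4 or not a4) and not a2 or a4
    = not a2 and not a2 or a2 and not a2 or a4
    = not a2 or a4
These differ: at a2=0, a3=1, a4=1, E1 = 0 but E2 = 1.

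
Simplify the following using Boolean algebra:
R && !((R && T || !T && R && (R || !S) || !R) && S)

R && !((R && T || !T && R && (R || !S) || !R) && S)
= R && !((R && T || !T && R || !R) && S)   — absorption
= R && !((R || !R) && S)   — distribution
= R && !S   — complement / identity

R && !S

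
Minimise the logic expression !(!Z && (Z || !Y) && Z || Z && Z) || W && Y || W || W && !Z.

!Z || W

!(!Z && (Z || !Y) && Z || Z && Z) || W && Y || W || W && !Z
= !(!Z && (Z || !Y) && Z || Z && Z) || W && Y || W   (absorption)
= !(!Z && (Z || !Y) && Z || Z && Z) || W   (absorption)
= !(!Z && Z || Z && Z) || W   (absorption)
= !Z || W   (distribution)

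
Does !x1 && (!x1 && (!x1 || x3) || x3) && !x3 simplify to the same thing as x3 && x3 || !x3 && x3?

No

E1: !x1 && (!x1 && (!x1 || x3) || x3) && !x3
    = !x1 && (!x1 || x3) && !x3
    = !x1 && !x3
E2: x3 && x3 || !x3 && x3
    = x3
These differ: at x1=0, x3=1, E1 = 0 but E2 = 1.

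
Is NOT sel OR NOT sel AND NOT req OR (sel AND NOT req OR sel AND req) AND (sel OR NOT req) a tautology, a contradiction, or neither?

NOT sel OR NOT sel AND NOT req OR (sel AND NOT req OR sel AND req) AND (sel OR NOT req)
= NOT sel OR NOT sel AND NOT req OR sel AND (sel OR NOT req)
= NOT sel OR sel AND (sel OR NOT req)
= NOT sel OR sel
= TRUE

tautology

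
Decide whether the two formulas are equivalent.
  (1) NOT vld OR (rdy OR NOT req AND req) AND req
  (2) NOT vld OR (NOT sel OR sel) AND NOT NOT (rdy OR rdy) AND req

E1: NOT vld OR (rdy OR NOT req AND req) AND req
    = NOT vld OR rdy AND req
E2: NOT vld OR (NOT sel OR sel) AND NOT NOT (rdy OR rdy) AND req
    = NOT vld OR NOT NOT (rdy OR rdy) AND req
    = NOT vld OR NOT NOT rdy AND req
    = NOT vld OR rdy AND req
Both reduce to NOT vld OR rdy AND req, so they are equivalent.

Yes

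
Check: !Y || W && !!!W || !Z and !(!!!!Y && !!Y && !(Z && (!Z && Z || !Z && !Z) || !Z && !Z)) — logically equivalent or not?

Yes

E1: !Y || W && !!!W || !Z
    = !Y || W && !W || !Z   [double negation]
    = !Y || !Z   [complement / identity]
E2: !(!!!!Y && !!Y && !(Z && (!Z && Z || !Z && !Z) || !Z && !Z))
    = !(!!!!Y && !!Y && !(Z && !Z || !Z && !Z))   [distribution]
    = !(!!!!Y && !!Y && !!Z)   [distribution]
    = !(!!Y && !!Y && !!Z)   [double negation]
    = !(!!Y && !!Z)   [idempotence]
    = !Y || !Z   [De Morgan]
Both reduce to !Y || !Z, so they are equivalent.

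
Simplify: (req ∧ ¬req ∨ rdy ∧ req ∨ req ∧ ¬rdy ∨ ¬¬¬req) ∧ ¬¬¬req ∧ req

False

(req ∧ ¬req ∨ rdy ∧ req ∨ req ∧ ¬rdy ∨ ¬¬¬req) ∧ ¬¬¬req ∧ req
= (req ∧ ¬req ∨ rdy ∧ req ∨ req ∧ ¬rdy ∨ ¬req) ∧ ¬¬¬req ∧ req   (double negation)
= (rdy ∧ req ∨ req ∧ ¬rdy ∨ ¬req) ∧ ¬¬¬req ∧ req   (complement / identity)
= (req ∨ ¬req) ∧ ¬¬¬req ∧ req   (distribution)
= ¬¬¬req ∧ req   (complement / identity)
= ¬req ∧ req   (double negation)
= False   (complement)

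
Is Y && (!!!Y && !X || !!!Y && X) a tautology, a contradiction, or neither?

contradiction

Y && (!!!Y && !X || !!!Y && X)
= Y && !!!Y
= Y && !Y
= false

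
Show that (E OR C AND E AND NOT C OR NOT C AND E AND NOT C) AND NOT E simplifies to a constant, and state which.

(E OR C AND E AND NOT C OR NOT C AND E AND NOT C) AND NOT E
= (E OR E AND NOT C) AND NOT E   [distribution]
= E AND NOT E   [absorption]
= FALSE   [complement]

FALSE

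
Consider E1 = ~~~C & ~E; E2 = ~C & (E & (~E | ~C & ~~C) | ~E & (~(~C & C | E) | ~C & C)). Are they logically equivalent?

E1: ~~~C & ~E
    = ~C & ~E
E2: ~C & (E & (~E | ~C & ~~C) | ~E & (~(~C & C | E) | ~C & C))
    = ~C & (E & (~E | ~C & ~~C) | ~E & (~E | ~C & C))
    = ~C & (E & (~E | ~C & C) | ~E & (~E | ~C & C))
    = ~C & (~E | ~C & C)
    = ~C & ~E
Both reduce to ~C & ~E, so they are equivalent.

Yes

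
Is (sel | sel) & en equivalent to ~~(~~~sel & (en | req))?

E1: (sel | sel) & en
    = sel & en   — idempotence
E2: ~~(~~~sel & (en | req))
    = ~~(~sel & (en | req))   — double negation
    = ~sel & (en | req)   — double negation
These differ: at en=1, req=1, sel=0, E1 = 0 but E2 = 1.

No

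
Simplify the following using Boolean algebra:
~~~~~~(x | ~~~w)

~~~~~~(x | ~~~w)
= ~~~~(x | ~~~w)   [double negation]
= ~~~~(x | ~w)   [double negation]
= ~~(x | ~w)   [double negation]
= x | ~w   [double negation]

x | ~w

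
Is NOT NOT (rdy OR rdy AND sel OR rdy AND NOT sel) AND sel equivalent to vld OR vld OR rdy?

No

E1: NOT NOT (rdy OR rdy AND sel OR rdy AND NOT sel) AND sel
    = NOT NOT (rdy OR rdy) AND sel
    = NOT NOT rdy AND sel
    = rdy AND sel
E2: vld OR vld OR rdy
    = vld OR rdy
These differ: at rdy=0, sel=0, vld=1, E1 = 0 but E2 = 1.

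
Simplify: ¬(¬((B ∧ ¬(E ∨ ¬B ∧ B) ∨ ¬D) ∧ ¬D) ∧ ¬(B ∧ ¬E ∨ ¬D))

B ∧ ¬E ∨ ¬D

¬(¬((B ∧ ¬(E ∨ ¬B ∧ B) ∨ ¬D) ∧ ¬D) ∧ ¬(B ∧ ¬E ∨ ¬D))
= ¬(¬((B ∧ ¬E ∨ ¬D) ∧ ¬D) ∧ ¬(B ∧ ¬E ∨ ¬D))   — complement / identity
= (B ∧ ¬E ∨ ¬D) ∧ ¬D ∨ B ∧ ¬E ∨ ¬D   — De Morgan
= B ∧ ¬E ∨ ¬D   — absorption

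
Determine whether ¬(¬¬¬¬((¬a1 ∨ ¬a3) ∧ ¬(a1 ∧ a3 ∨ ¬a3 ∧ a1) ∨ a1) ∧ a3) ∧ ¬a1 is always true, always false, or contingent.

contingent

¬(¬¬¬¬((¬a1 ∨ ¬a3) ∧ ¬(a1 ∧ a3 ∨ ¬a3 ∧ a1) ∨ a1) ∧ a3) ∧ ¬a1
= ¬(¬¬((¬a1 ∨ ¬a3) ∧ ¬(a1 ∧ a3 ∨ ¬a3 ∧ a1) ∨ a1) ∧ a3) ∧ ¬a1   (double negation)
= ¬(¬¬((¬a1 ∨ ¬a3) ∧ ¬a1 ∨ a1) ∧ a3) ∧ ¬a1   (distribution)
= ¬(¬¬(¬a1 ∨ a1) ∧ a3) ∧ ¬a1   (absorption)
= ¬((¬a1 ∨ a1) ∧ a3) ∧ ¬a1   (double negation)
= ¬a3 ∧ ¬a1   (complement / identity)
This depends on a1, a3, so it is not a constant.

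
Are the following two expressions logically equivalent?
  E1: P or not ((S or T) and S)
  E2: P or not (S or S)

E1: P or not ((S or T) and S)
    = P or not S   [absorption]
E2: P or not (S or S)
    = P or not S   [idempotence]
Both reduce to P or not S, so they are equivalent.

Yes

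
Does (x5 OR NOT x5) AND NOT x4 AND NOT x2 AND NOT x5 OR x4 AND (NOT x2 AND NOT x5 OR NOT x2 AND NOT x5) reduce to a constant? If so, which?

(x5 OR NOT x5) AND NOT x4 AND NOT x2 AND NOT x5 OR x4 AND (NOT x2 AND NOT x5 OR NOT x2 AND NOT x5)
= (x5 OR NOT x5) AND NOT x4 AND NOT x2 AND NOT x5 OR x4 AND NOT x2 AND NOT x5   [idempotence]
= NOT x4 AND NOT x2 AND NOT x5 OR x4 AND NOT x2 AND NOT x5   [complement / identity]
= NOT x2 AND NOT x5   [distribution]
This depends on x2, x5, so it is not a constant.

no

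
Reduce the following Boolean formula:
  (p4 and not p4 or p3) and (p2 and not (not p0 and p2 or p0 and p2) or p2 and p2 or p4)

(p4 and not p4 or p3) and (p2 and not (not p0 and p2 or p0 and p2) or p2 and p2 or p4)
= (p4 and not p4 or p3) and (p2 and not p2 or p2 and p2 or p4)   [distribution]
= (p4 and not p4 or p3) and (p2 or p4)   [distribution]
= p3 and (p2 or p4)   [complement / identity]

p3 and (p2 or p4)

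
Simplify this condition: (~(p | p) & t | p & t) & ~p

t & ~p

(~(p | p) & t | p & t) & ~p
= (~p & t | p & t) & ~p
= t & ~p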